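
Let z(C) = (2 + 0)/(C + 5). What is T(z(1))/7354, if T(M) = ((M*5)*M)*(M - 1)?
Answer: -5/99279 ≈ -5.0363e-5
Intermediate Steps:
z(C) = 2/(5 + C)
T(M) = 5*M²*(-1 + M) (T(M) = ((5*M)*M)*(-1 + M) = (5*M²)*(-1 + M) = 5*M²*(-1 + M))
T(z(1))/7354 = (5*(2/(5 + 1))²*(-1 + 2/(5 + 1)))/7354 = (5*(2/6)²*(-1 + 2/6))*(1/7354) = (5*(2*(⅙))²*(-1 + 2*(⅙)))*(1/7354) = (5*(⅓)²*(-1 + ⅓))*(1/7354) = (5*(⅑)*(-⅔))*(1/7354) = -10/27*1/7354 = -5/99279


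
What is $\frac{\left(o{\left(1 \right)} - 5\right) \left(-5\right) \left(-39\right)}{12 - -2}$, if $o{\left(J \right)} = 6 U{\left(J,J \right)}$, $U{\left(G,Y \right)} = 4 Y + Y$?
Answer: $\frac{4875}{14} \approx 348.21$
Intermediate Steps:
$U{\left(G,Y \right)} = 5 Y$
$o{\left(J \right)} = 30 J$ ($o{\left(J \right)} = 6 \cdot 5 J = 30 J$)
$\frac{\left(o{\left(1 \right)} - 5\right) \left(-5\right) \left(-39\right)}{12 - -2} = \frac{\left(30 \cdot 1 - 5\right) \left(-5\right) \left(-39\right)}{12 - -2} = \frac{\left(30 - 5\right) \left(-5\right) \left(-39\right)}{12 + 2} = \frac{25 \left(-5\right) \left(-39\right)}{14} = \left(-125\right) \left(-39\right) \frac{1}{14} = 4875 \cdot \frac{1}{14} = \frac{4875}{14}$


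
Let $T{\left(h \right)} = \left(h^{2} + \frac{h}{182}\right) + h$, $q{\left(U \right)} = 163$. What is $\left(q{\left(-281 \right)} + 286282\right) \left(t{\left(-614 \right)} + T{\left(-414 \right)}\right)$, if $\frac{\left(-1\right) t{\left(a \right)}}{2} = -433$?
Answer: $\frac{4479415738645}{91} \approx 4.9224 \cdot 10^{10}$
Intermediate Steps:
$t{\left(a \right)} = 866$ ($t{\left(a \right)} = \left(-2\right) \left(-433\right) = 866$)
$T{\left(h \right)} = h^{2} + \frac{183 h}{182}$ ($T{\left(h \right)} = \left(h^{2} + \frac{h}{182}\right) + h = h^{2} + \frac{183 h}{182}$)
$\left(q{\left(-281 \right)} + 286282\right) \left(t{\left(-614 \right)} + T{\left(-414 \right)}\right) = \left(163 + 286282\right) \left(866 + \frac{1}{182} \left(-414\right) \left(183 + 182 \left(-414\right)\right)\right) = 286445 \left(866 + \frac{1}{182} \left(-414\right) \left(183 - 75348\right)\right) = 286445 \left(866 + \frac{1}{182} \left(-414\right) \left(-75165\right)\right) = 286445 \left(866 + \frac{15559155}{91}\right) = 286445 \cdot \frac{15637961}{91} = \frac{4479415738645}{91}$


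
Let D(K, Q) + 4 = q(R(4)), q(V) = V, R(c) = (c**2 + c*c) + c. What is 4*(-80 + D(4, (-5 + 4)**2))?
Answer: -192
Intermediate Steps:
R(c) = c + 2*c**2 (R(c) = (c**2 + c**2) + c = 2*c**2 + c = c + 2*c**2)
D(K, Q) = 32 (D(K, Q) = -4 + 4*(1 + 2*4) = -4 + 4*(1 + 8) = -4 + 4*9 = -4 + 36 = 32)
4*(-80 + D(4, (-5 + 4)**2)) = 4*(-80 + 32) = 4*(-48) = -192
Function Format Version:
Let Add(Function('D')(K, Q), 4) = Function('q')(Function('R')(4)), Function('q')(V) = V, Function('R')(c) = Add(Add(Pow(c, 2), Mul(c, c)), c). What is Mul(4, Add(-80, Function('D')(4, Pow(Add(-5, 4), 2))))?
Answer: -192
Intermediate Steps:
Function('R')(c) = Add(c, Mul(2, Pow(c, 2))) (Function('R')(c) = Add(Add(Pow(c, 2), Pow(c, 2)), c) = Add(Mul(2, Pow(c, 2)), c) = Add(c, Mul(2, Pow(c, 2))))
Function('D')(K, Q) = 32 (Function('D')(K, Q) = Add(-4, Mul(4, Add(1, Mul(2, 4)))) = Add(-4, Mul(4, Add(1, 8))) = Add(-4, Mul(4, 9)) = Add(-4, 36) = 32)
Mul(4, Add(-80, Function('D')(4, Pow(Add(-5, 4), 2)))) = Mul(4, Add(-80, 32)) = Mul(4, -48) = -192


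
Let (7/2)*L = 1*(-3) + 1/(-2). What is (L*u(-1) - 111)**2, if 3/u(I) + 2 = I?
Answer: 12100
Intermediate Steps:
u(I) = 3/(-2 + I)
L = -1 (L = 2*(1*(-3) + 1/(-2))/7 = 2*(-3 + 1*(-1/2))/7 = 2*(-3 - 1/2)/7 = (2/7)*(-7/2) = -1)
(L*u(-1) - 111)**2 = (-3/(-2 - 1) - 111)**2 = (-3/(-3) - 111)**2 = (-3*(-1)/3 - 111)**2 = (-1*(-1) - 111)**2 = (1 - 111)**2 = (-110)**2 = 12100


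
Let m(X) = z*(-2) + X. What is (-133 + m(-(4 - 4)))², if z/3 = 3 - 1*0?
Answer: 22801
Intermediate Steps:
z = 9 (z = 3*(3 - 1*0) = 3*(3 + 0) = 3*3 = 9)
m(X) = -18 + X (m(X) = 9*(-2) + X = -18 + X)
(-133 + m(-(4 - 4)))² = (-133 + (-18 - (4 - 4)))² = (-133 + (-18 - 1*0))² = (-133 + (-18 + 0))² = (-133 - 18)² = (-151)² = 22801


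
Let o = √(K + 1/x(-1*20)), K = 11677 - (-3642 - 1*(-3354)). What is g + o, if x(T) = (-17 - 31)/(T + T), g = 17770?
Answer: 17770 + √430770/6 ≈ 17879.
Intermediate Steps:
x(T) = -24/T (x(T) = -48*1/(2*T) = -24/T)
K = 11965 (K = 11677 - (-3642 + 3354) = 11677 - 1*(-288) = 11677 + 288 = 11965)
o = √430770/6 (o = √(11965 + 1/(-24/((-1*20)))) = √(11965 + 1/(-24/(-20))) = √(11965 + 1/(-24*(-1/20))) = √(11965 + 1/(6/5)) = √(11965 + ⅚) = √(71795/6) = √430770/6 ≈ 109.39)
g + o = 17770 + √430770/6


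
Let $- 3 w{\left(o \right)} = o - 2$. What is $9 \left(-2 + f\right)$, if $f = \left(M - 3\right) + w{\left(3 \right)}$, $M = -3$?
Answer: $-75$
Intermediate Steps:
$w{\left(o \right)} = \frac{2}{3} - \frac{o}{3}$ ($w{\left(o \right)} = - \frac{o - 2}{3} = - \frac{-2 + o}{3} = \frac{2}{3} - \frac{o}{3}$)
$f = - \frac{19}{3}$ ($f = \left(-3 - 3\right) + \left(\frac{2}{3} - 1\right) = -6 + \left(\frac{2}{3} - 1\right) = -6 - \frac{1}{3} = - \frac{19}{3} \approx -6.3333$)
$9 \left(-2 + f\right) = 9 \left(-2 - \frac{19}{3}\right) = 9 \left(- \frac{25}{3}\right) = -75$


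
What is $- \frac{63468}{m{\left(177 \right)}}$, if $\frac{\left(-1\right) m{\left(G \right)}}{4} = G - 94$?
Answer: $\frac{15867}{83} \approx 191.17$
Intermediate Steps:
$m{\left(G \right)} = 376 - 4 G$ ($m{\left(G \right)} = - 4 \left(G - 94\right) = - 4 \left(-94 + G\right) = 376 - 4 G$)
$- \frac{63468}{m{\left(177 \right)}} = - \frac{63468}{376 - 708} = - \frac{63468}{-332} = \left(-63468\right) \left(- \frac{1}{332}\right) = \frac{15867}{83}$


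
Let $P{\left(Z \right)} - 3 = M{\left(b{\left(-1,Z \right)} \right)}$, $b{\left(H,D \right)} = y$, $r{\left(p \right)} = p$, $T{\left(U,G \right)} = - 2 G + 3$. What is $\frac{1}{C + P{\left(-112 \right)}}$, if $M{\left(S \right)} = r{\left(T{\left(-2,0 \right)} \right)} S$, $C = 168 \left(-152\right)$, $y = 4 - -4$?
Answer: $- \frac{1}{25509} \approx -3.9202 \cdot 10^{-5}$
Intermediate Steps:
$T{\left(U,G \right)} = 3 - 2 G$
$y = 8$ ($y = 4 + 4 = 8$)
$b{\left(H,D \right)} = 8$
$C = -25536$
$M{\left(S \right)} = 3 S$ ($M{\left(S \right)} = \left(3 - 0\right) S = \left(3 + 0\right) S = 3 S$)
$P{\left(Z \right)} = 27$ ($P{\left(Z \right)} = 3 + 3 \cdot 8 = 3 + 24 = 27$)
$\frac{1}{C + P{\left(-112 \right)}} = \frac{1}{-25536 + 27} = \frac{1}{-25509} = - \frac{1}{25509}$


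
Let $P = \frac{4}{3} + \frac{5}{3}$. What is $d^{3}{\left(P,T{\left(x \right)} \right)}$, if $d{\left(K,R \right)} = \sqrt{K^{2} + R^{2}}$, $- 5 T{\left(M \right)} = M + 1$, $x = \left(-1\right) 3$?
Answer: $\frac{229 \sqrt{229}}{125} \approx 27.723$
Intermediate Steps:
$P = 3$ ($P = 4 \cdot \frac{1}{3} + 5 \cdot \frac{1}{3} = \frac{4}{3} + \frac{5}{3} = 3$)
$x = -3$
$T{\left(M \right)} = - \frac{1}{5} - \frac{M}{5}$ ($T{\left(M \right)} = - \frac{M + 1}{5} = - \frac{1 + M}{5} = - \frac{1}{5} - \frac{M}{5}$)
$d^{3}{\left(P,T{\left(x \right)} \right)} = \left(\sqrt{3^{2} + \left(- \frac{1}{5} - - \frac{3}{5}\right)^{2}}\right)^{3} = \left(\sqrt{9 + \left(- \frac{1}{5} + \frac{3}{5}\right)^{2}}\right)^{3} = \left(\sqrt{9 + \left(\frac{2}{5}\right)^{2}}\right)^{3} = \left(\sqrt{9 + \frac{4}{25}}\right)^{3} = \left(\sqrt{\frac{229}{25}}\right)^{3} = \left(\frac{\sqrt{229}}{5}\right)^{3} = \frac{229 \sqrt{229}}{125}$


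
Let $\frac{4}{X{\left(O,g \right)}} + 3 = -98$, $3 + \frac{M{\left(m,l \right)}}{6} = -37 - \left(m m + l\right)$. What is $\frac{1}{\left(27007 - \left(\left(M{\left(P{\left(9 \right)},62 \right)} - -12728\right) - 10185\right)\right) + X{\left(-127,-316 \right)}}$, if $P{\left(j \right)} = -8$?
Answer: $\frac{101}{2571456} \approx 3.9277 \cdot 10^{-5}$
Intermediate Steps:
$M{\left(m,l \right)} = -240 - 6 l - 6 m^{2}$ ($M{\left(m,l \right)} = -18 + 6 \left(-37 - \left(m m + l\right)\right) = -18 + 6 \left(-37 - \left(m^{2} + l\right)\right) = -18 + 6 \left(-37 - \left(l + m^{2}\right)\right) = -18 + 6 \left(-37 - l - m^{2}\right) = -18 - \left(222 + 6 l + 6 m^{2}\right) = -240 - 6 l - 6 m^{2}$)
$X{\left(O,g \right)} = - \frac{4}{101}$ ($X{\left(O,g \right)} = \frac{4}{-3 - 98} = \frac{4}{-101} = 4 \left(- \frac{1}{101}\right) = - \frac{4}{101}$)
$\frac{1}{\left(27007 - \left(\left(M{\left(P{\left(9 \right)},62 \right)} - -12728\right) - 10185\right)\right) + X{\left(-127,-316 \right)}} = \frac{1}{\left(27007 - \left(\left(\left(-240 - 372 - 6 \left(-8\right)^{2}\right) - -12728\right) - 10185\right)\right) - \frac{4}{101}} = \frac{1}{\left(27007 - \left(\left(\left(-240 - 372 - 384\right) + 12728\right) - 10185\right)\right) - \frac{4}{101}} = \frac{1}{\left(27007 - \left(\left(-996 + 12728\right) - 10185\right)\right) - \frac{4}{101}} = \frac{1}{\left(27007 - \left(11732 - 10185\right)\right) - \frac{4}{101}} = \frac{1}{\left(27007 - 1547\right) - \frac{4}{101}} = \frac{1}{25460 - \frac{4}{101}} = \frac{1}{\frac{2571456}{101}} = \frac{101}{2571456}$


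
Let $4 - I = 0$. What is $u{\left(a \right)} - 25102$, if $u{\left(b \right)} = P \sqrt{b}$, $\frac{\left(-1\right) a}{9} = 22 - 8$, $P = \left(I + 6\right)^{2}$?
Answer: $-25102 + 300 i \sqrt{14} \approx -25102.0 + 1122.5 i$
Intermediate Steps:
$I = 4$ ($I = 4 - 0 = 4 + 0 = 4$)
$P = 100$ ($P = \left(4 + 6\right)^{2} = 10^{2} = 100$)
$a = -126$ ($a = - 9 \left(22 - 8\right) = \left(-9\right) 14 = -126$)
$u{\left(b \right)} = 100 \sqrt{b}$
$u{\left(a \right)} - 25102 = 100 \sqrt{-126} - 25102 = 100 \cdot 3 i \sqrt{14} - 25102 = 300 i \sqrt{14} - 25102 = -25102 + 300 i \sqrt{14}$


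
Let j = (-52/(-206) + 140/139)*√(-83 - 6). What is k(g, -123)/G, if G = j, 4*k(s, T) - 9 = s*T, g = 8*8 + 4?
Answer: 119618535*I*√89/6420104 ≈ 175.77*I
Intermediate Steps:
g = 68 (g = 64 + 4 = 68)
k(s, T) = 9/4 + T*s/4 (k(s, T) = 9/4 + (s*T)/4 = 9/4 + (T*s)/4 = 9/4 + T*s/4)
j = 18034*I*√89/14317 (j = (-52*(-1/206) + 140*(1/139))*√(-89) = (26/103 + 140/139)*(I*√89) = 18034*(I*√89)/14317 = 18034*I*√89/14317 ≈ 11.883*I)
G = 18034*I*√89/14317 ≈ 11.883*I
k(g, -123)/G = (9/4 + (¼)*(-123)*68)/((18034*I*√89/14317)) = (9/4 - 2091)*(-14317*I*√89/1605026) = -(-119618535)*I*√89/6420104 = 119618535*I*√89/6420104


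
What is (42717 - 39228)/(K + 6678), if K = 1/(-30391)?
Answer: 106034199/202951097 ≈ 0.52246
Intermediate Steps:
K = -1/30391 ≈ -3.2904e-5
(42717 - 39228)/(K + 6678) = (42717 - 39228)/(-1/30391 + 6678) = 3489/(202951097/30391) = 3489*(30391/202951097) = 106034199/202951097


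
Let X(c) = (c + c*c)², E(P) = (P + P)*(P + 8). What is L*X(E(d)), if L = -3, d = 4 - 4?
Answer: 0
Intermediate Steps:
d = 0
E(P) = 2*P*(8 + P) (E(P) = (2*P)*(8 + P) = 2*P*(8 + P))
X(c) = (c + c²)²
L*X(E(d)) = -3*(2*0*(8 + 0))²*(1 + 2*0*(8 + 0))² = -3*(2*0*8)²*(1 + 2*0*8)² = -3*0²*(1 + 0)² = -0*1² = -0 = -3*0 = 0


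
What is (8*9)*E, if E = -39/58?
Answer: -1404/29 ≈ -48.414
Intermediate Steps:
E = -39/58 (E = -39*1/58 = -39/58 ≈ -0.67241)
(8*9)*E = (8*9)*(-39/58) = 72*(-39/58) = -1404/29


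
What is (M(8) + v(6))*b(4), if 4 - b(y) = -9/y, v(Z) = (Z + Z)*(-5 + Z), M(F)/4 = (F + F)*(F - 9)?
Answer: -325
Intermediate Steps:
M(F) = 8*F*(-9 + F) (M(F) = 4*((F + F)*(F - 9)) = 4*((2*F)*(-9 + F)) = 4*(2*F*(-9 + F)) = 8*F*(-9 + F))
v(Z) = 2*Z*(-5 + Z) (v(Z) = (2*Z)*(-5 + Z) = 2*Z*(-5 + Z))
b(y) = 4 + 9/y (b(y) = 4 - (-9)/y = 4 + 9/y)
(M(8) + v(6))*b(4) = (8*8*(-9 + 8) + 2*6*(-5 + 6))*(4 + 9/4) = (8*8*(-1) + 2*6*1)*(4 + 9*(¼)) = (-64 + 12)*(4 + 9/4) = -52*25/4 = -325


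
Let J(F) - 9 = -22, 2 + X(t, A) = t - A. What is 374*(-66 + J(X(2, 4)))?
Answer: -29546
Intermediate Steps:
X(t, A) = -2 + t - A (X(t, A) = -2 + (t - A) = -2 + t - A)
J(F) = -13 (J(F) = 9 - 22 = -13)
374*(-66 + J(X(2, 4))) = 374*(-66 - 13) = 374*(-79) = -29546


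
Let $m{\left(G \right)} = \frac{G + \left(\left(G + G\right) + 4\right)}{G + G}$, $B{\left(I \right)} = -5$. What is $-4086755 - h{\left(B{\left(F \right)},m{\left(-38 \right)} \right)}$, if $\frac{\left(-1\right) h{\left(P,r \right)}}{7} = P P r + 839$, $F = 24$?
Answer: $- \frac{155063891}{38} \approx -4.0806 \cdot 10^{6}$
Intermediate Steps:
$m{\left(G \right)} = \frac{4 + 3 G}{2 G}$ ($m{\left(G \right)} = \frac{G + \left(2 G + 4\right)}{2 G} = \left(G + \left(4 + 2 G\right)\right) \frac{1}{2 G} = \left(4 + 3 G\right) \frac{1}{2 G} = \frac{4 + 3 G}{2 G}$)
$h{\left(P,r \right)} = -5873 - 7 r P^{2}$ ($h{\left(P,r \right)} = - 7 \left(P P r + 839\right) = - 7 \left(P^{2} r + 839\right) = - 7 \left(r P^{2} + 839\right) = - 7 \left(839 + r P^{2}\right) = -5873 - 7 r P^{2}$)
$-4086755 - h{\left(B{\left(F \right)},m{\left(-38 \right)} \right)} = -4086755 - \left(-5873 - 7 \left(\frac{3}{2} + \frac{2}{-38}\right) \left(-5\right)^{2}\right) = -4086755 - \left(-5873 - 7 \left(\frac{3}{2} + 2 \left(- \frac{1}{38}\right)\right) 25\right) = -4086755 - \left(-5873 - 7 \left(\frac{3}{2} - \frac{1}{19}\right) 25\right) = -4086755 - \left(-5873 - \frac{385}{38} \cdot 25\right) = -4086755 - \left(-5873 - \frac{9625}{38}\right) = -4086755 - - \frac{232799}{38} = -4086755 + \frac{232799}{38} = - \frac{155063891}{38}$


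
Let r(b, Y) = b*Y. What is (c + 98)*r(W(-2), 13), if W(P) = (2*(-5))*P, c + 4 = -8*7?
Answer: 9880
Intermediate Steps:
c = -60 (c = -4 - 8*7 = -4 - 56 = -60)
W(P) = -10*P
r(b, Y) = Y*b
(c + 98)*r(W(-2), 13) = (-60 + 98)*(13*(-10*(-2))) = 38*(13*20) = 38*260 = 9880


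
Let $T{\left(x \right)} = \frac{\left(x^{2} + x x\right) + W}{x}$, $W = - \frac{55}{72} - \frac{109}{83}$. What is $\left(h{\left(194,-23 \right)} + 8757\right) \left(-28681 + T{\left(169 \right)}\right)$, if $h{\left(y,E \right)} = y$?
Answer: $- \frac{256221078939955}{1009944} \approx -2.537 \cdot 10^{8}$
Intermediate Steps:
$W = - \frac{12413}{5976}$ ($W = \left(-55\right) \frac{1}{72} - \frac{109}{83} = - \frac{55}{72} - \frac{109}{83} = - \frac{12413}{5976} \approx -2.0771$)
$T{\left(x \right)} = \frac{- \frac{12413}{5976} + 2 x^{2}}{x}$ ($T{\left(x \right)} = \frac{\left(x^{2} + x x\right) - \frac{12413}{5976}}{x} = \frac{\left(x^{2} + x^{2}\right) - \frac{12413}{5976}}{x} = \frac{2 x^{2} - \frac{12413}{5976}}{x} = \frac{- \frac{12413}{5976} + 2 x^{2}}{x}$)
$\left(h{\left(194,-23 \right)} + 8757\right) \left(-28681 + T{\left(169 \right)}\right) = \left(194 + 8757\right) \left(-28681 + \left(2 \cdot 169 - \frac{12413}{5976 \cdot 169}\right)\right) = 8951 \left(-28681 + \left(338 - \frac{12413}{1009944}\right)\right) = 8951 \left(-28681 + \frac{341348659}{1009944}\right) = 8951 \left(- \frac{28624855205}{1009944}\right) = - \frac{256221078939955}{1009944}$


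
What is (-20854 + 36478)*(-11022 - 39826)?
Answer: -794449152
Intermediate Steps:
(-20854 + 36478)*(-11022 - 39826) = 15624*(-50848) = -794449152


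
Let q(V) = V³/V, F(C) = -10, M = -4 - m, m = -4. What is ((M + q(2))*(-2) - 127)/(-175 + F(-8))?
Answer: 27/37 ≈ 0.72973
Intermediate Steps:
M = 0 (M = -4 - 1*(-4) = -4 + 4 = 0)
q(V) = V²
((M + q(2))*(-2) - 127)/(-175 + F(-8)) = ((0 + 2²)*(-2) - 127)/(-175 - 10) = ((0 + 4)*(-2) - 127)/(-185) = (4*(-2) - 127)*(-1/185) = (-8 - 127)*(-1/185) = -135*(-1/185) = 27/37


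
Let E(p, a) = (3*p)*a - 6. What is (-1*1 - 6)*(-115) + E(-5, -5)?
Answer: 874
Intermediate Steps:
E(p, a) = -6 + 3*a*p (E(p, a) = 3*a*p - 6 = -6 + 3*a*p)
(-1*1 - 6)*(-115) + E(-5, -5) = (-1*1 - 6)*(-115) + (-6 + 3*(-5)*(-5)) = (-1 - 6)*(-115) + (-6 + 75) = -7*(-115) + 69 = 805 + 69 = 874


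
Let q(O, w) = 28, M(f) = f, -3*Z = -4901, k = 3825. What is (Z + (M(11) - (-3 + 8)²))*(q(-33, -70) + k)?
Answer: 18721727/3 ≈ 6.2406e+6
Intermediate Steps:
Z = 4901/3 (Z = -⅓*(-4901) = 4901/3 ≈ 1633.7)
(Z + (M(11) - (-3 + 8)²))*(q(-33, -70) + k) = (4901/3 + (11 - (-3 + 8)²))*(28 + 3825) = (4901/3 + (11 - 1*5²))*3853 = (4901/3 + (11 - 1*25))*3853 = (4901/3 + (11 - 25))*3853 = (4901/3 - 14)*3853 = (4859/3)*3853 = 18721727/3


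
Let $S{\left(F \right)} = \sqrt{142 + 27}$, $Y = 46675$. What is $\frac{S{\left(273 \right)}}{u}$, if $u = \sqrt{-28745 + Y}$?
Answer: $\frac{13 \sqrt{17930}}{17930} \approx 0.097085$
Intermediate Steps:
$u = \sqrt{17930}$ ($u = \sqrt{-28745 + 46675} = \sqrt{17930} \approx 133.9$)
$S{\left(F \right)} = 13$ ($S{\left(F \right)} = \sqrt{169} = 13$)
$\frac{S{\left(273 \right)}}{u} = \frac{13}{\sqrt{17930}} = 13 \frac{\sqrt{17930}}{17930} = \frac{13 \sqrt{17930}}{17930}$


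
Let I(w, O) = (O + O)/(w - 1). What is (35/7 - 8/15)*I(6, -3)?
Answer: -134/25 ≈ -5.3600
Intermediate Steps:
I(w, O) = 2*O/(-1 + w) (I(w, O) = (2*O)/(-1 + w) = 2*O/(-1 + w))
(35/7 - 8/15)*I(6, -3) = (35/7 - 8/15)*(2*(-3)/(-1 + 6)) = (35*(⅐) - 8*1/15)*(2*(-3)/5) = (5 - 8/15)*(2*(-3)*(⅕)) = (67/15)*(-6/5) = -134/25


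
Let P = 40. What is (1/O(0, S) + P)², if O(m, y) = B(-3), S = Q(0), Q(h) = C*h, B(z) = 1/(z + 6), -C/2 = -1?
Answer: 1849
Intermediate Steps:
C = 2 (C = -2*(-1) = 2)
B(z) = 1/(6 + z)
Q(h) = 2*h
S = 0 (S = 2*0 = 0)
O(m, y) = ⅓ (O(m, y) = 1/(6 - 3) = 1/3 = ⅓)
(1/O(0, S) + P)² = (1/(⅓) + 40)² = (3 + 40)² = 43² = 1849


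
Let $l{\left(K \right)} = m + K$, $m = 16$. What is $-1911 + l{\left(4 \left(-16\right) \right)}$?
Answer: $-1959$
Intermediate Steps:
$l{\left(K \right)} = 16 + K$
$-1911 + l{\left(4 \left(-16\right) \right)} = -1911 + \left(16 + 4 \left(-16\right)\right) = -1911 + \left(16 - 64\right) = -1911 - 48 = -1959$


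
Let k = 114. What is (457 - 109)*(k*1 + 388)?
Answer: 174696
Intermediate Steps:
(457 - 109)*(k*1 + 388) = (457 - 109)*(114*1 + 388) = 348*(114 + 388) = 348*502 = 174696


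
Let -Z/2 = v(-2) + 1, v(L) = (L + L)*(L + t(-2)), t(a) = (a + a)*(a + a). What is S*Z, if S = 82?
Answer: 9020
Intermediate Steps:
t(a) = 4*a² (t(a) = (2*a)*(2*a) = 4*a²)
v(L) = 2*L*(16 + L) (v(L) = (L + L)*(L + 4*(-2)²) = (2*L)*(L + 4*4) = (2*L)*(L + 16) = (2*L)*(16 + L) = 2*L*(16 + L))
Z = 110 (Z = -2*(2*(-2)*(16 - 2) + 1) = -2*(2*(-2)*14 + 1) = -2*(-56 + 1) = -2*(-55) = 110)
S*Z = 82*110 = 9020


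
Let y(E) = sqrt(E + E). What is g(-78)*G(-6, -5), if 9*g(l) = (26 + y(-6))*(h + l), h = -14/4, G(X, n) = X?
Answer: 4238/3 + 326*I*sqrt(3)/3 ≈ 1412.7 + 188.22*I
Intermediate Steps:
h = -7/2 (h = -14*1/4 = -7/2 ≈ -3.5000)
y(E) = sqrt(2)*sqrt(E) (y(E) = sqrt(2*E) = sqrt(2)*sqrt(E))
g(l) = (26 + 2*I*sqrt(3))*(-7/2 + l)/9 (g(l) = ((26 + sqrt(2)*sqrt(-6))*(-7/2 + l))/9 = ((26 + sqrt(2)*(I*sqrt(6)))*(-7/2 + l))/9 = ((26 + 2*I*sqrt(3))*(-7/2 + l))/9 = (26 + 2*I*sqrt(3))*(-7/2 + l)/9)
g(-78)*G(-6, -5) = (-91/9 + (26/9)*(-78) - 7*I*sqrt(3)/9 + (2/9)*I*(-78)*sqrt(3))*(-6) = (-91/9 - 676/3 - 7*I*sqrt(3)/9 - 52*I*sqrt(3)/3)*(-6) = (-2119/9 - 163*I*sqrt(3)/9)*(-6) = 4238/3 + 326*I*sqrt(3)/3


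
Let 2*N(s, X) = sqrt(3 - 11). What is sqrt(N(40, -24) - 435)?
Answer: sqrt(-435 + I*sqrt(2)) ≈ 0.0339 + 20.857*I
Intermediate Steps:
N(s, X) = I*sqrt(2) (N(s, X) = sqrt(3 - 11)/2 = sqrt(-8)/2 = (2*I*sqrt(2))/2 = I*sqrt(2))
sqrt(N(40, -24) - 435) = sqrt(I*sqrt(2) - 435) = sqrt(-435 + I*sqrt(2))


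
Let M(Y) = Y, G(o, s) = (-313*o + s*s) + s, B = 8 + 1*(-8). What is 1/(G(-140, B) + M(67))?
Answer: 1/43887 ≈ 2.2786e-5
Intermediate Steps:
B = 0 (B = 8 - 8 = 0)
G(o, s) = s + s² - 313*o (G(o, s) = (-313*o + s²) + s = (s² - 313*o) + s = s + s² - 313*o)
1/(G(-140, B) + M(67)) = 1/((0 + 0² - 313*(-140)) + 67) = 1/((0 + 0 + 43820) + 67) = 1/(43820 + 67) = 1/43887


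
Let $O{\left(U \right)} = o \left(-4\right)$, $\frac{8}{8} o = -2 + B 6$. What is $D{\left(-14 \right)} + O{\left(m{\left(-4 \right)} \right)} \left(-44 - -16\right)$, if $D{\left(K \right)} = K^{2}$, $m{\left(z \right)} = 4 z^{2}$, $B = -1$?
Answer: $-700$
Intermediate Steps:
$o = -8$ ($o = -2 - 6 = -8$)
$O{\left(U \right)} = 32$ ($O{\left(U \right)} = \left(-8\right) \left(-4\right) = 32$)
$D{\left(-14 \right)} + O{\left(m{\left(-4 \right)} \right)} \left(-44 - -16\right) = \left(-14\right)^{2} + 32 \left(-44 - -16\right) = 196 + 32 \left(-44 + 16\right) = 196 + 32 \left(-28\right) = 196 - 896 = -700$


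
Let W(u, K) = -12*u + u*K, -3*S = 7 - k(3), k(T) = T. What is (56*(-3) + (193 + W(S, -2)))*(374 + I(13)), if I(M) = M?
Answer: 16899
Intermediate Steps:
S = -4/3 (S = -(7 - 1*3)/3 = -(7 - 3)/3 = -1/3*4 = -4/3 ≈ -1.3333)
W(u, K) = -12*u + K*u
(56*(-3) + (193 + W(S, -2)))*(374 + I(13)) = (56*(-3) + (193 - 4*(-12 - 2)/3))*(374 + 13) = (-168 + (193 - 4/3*(-14)))*387 = (-168 + (193 + 56/3))*387 = (-168 + 635/3)*387 = (131/3)*387 = 16899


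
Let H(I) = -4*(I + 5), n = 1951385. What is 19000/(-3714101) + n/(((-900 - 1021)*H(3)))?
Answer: 381393316415/12016485088 ≈ 31.739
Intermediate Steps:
H(I) = -20 - 4*I (H(I) = -4*(5 + I) = -20 - 4*I)
19000/(-3714101) + n/(((-900 - 1021)*H(3))) = 19000/(-3714101) + 1951385/(((-900 - 1021)*(-20 - 4*3))) = 19000*(-1/3714101) + 1951385/((-1921*(-20 - 12))) = -1000/195479 + 1951385/((-1921*(-32))) = -1000/195479 + 1951385/61472 = 381393316415/12016485088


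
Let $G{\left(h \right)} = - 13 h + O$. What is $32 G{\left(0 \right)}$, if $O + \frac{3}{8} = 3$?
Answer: $84$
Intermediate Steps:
$O = \frac{21}{8}$ ($O = - \frac{3}{8} + 3 = \frac{21}{8} \approx 2.625$)
$G{\left(h \right)} = \frac{21}{8} - 13 h$ ($G{\left(h \right)} = - 13 h + \frac{21}{8} = \frac{21}{8} - 13 h$)
$32 G{\left(0 \right)} = 32 \left(\frac{21}{8} - 0\right) = 32 \left(\frac{21}{8} + 0\right) = 32 \cdot \frac{21}{8} = 84$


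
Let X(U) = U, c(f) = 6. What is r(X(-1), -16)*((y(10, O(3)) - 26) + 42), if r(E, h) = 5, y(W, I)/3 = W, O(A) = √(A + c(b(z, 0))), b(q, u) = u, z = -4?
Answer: 230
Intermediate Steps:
O(A) = √(6 + A) (O(A) = √(A + 6) = √(6 + A))
y(W, I) = 3*W
r(X(-1), -16)*((y(10, O(3)) - 26) + 42) = 5*((3*10 - 26) + 42) = 5*((30 - 26) + 42) = 5*(4 + 42) = 5*46 = 230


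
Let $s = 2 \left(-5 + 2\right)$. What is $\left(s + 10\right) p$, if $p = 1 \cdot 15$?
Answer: $60$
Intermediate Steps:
$s = -6$ ($s = 2 \left(-3\right) = -6$)
$p = 15$
$\left(s + 10\right) p = \left(-6 + 10\right) 15 = 4 \cdot 15 = 60$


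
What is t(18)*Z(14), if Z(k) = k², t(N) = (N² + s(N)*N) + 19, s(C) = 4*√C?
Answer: 67228 + 42336*√2 ≈ 1.2710e+5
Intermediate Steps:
t(N) = 19 + N² + 4*N^(3/2) (t(N) = (N² + (4*√N)*N) + 19 = (N² + 4*N^(3/2)) + 19 = 19 + N² + 4*N^(3/2))
t(18)*Z(14) = (19 + 18² + 4*18^(3/2))*14² = (19 + 324 + 4*(54*√2))*196 = (19 + 324 + 216*√2)*196 = (343 + 216*√2)*196 = 67228 + 42336*√2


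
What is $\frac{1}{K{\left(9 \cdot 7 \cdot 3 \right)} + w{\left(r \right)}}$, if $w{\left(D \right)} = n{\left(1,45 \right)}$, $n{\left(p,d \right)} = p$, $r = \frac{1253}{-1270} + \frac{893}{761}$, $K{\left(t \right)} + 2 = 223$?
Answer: $\frac{1}{222} \approx 0.0045045$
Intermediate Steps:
$K{\left(t \right)} = 221$ ($K{\left(t \right)} = -2 + 223 = 221$)
$r = \frac{180577}{966470}$ ($r = 1253 \left(- \frac{1}{1270}\right) + 893 \cdot \frac{1}{761} = - \frac{1253}{1270} + \frac{893}{761} = \frac{180577}{966470} \approx 0.18684$)
$w{\left(D \right)} = 1$
$\frac{1}{K{\left(9 \cdot 7 \cdot 3 \right)} + w{\left(r \right)}} = \frac{1}{221 + 1} = \frac{1}{222}$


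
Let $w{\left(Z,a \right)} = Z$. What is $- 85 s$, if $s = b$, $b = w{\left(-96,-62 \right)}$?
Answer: $8160$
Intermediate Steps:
$b = -96$
$s = -96$
$- 85 s = \left(-85\right) \left(-96\right) = 8160$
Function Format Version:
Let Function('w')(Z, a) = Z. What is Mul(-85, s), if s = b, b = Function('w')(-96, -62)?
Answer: 8160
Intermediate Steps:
b = -96
s = -96
Mul(-85, s) = Mul(-85, -96) = 8160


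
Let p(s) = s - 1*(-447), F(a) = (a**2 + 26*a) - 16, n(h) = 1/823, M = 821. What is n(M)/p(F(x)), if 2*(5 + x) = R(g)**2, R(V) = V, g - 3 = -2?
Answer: 4/1100351 ≈ 3.6352e-6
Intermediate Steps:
n(h) = 1/823
g = 1 (g = 3 - 2 = 1)
x = -9/2 (x = -5 + (1/2)*1**2 = -5 + (1/2)*1 = -5 + 1/2 = -9/2 ≈ -4.5000)
F(a) = -16 + a**2 + 26*a
p(s) = 447 + s (p(s) = s + 447 = 447 + s)
n(M)/p(F(x)) = 1/(823*(447 + (-16 + (-9/2)**2 + 26*(-9/2)))) = 1/(823*(447 + (-16 + 81/4 - 117))) = 1/(823*(447 - 451/4)) = 1/(823*(1337/4)) = (1/823)*(4/1337) = 4/1100351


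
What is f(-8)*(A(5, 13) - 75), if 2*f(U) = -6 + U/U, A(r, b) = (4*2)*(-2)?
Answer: 455/2 ≈ 227.50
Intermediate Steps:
A(r, b) = -16 (A(r, b) = 8*(-2) = -16)
f(U) = -5/2 (f(U) = (-6 + U/U)/2 = (-6 + 1)/2 = (½)*(-5) = -5/2)
f(-8)*(A(5, 13) - 75) = -5*(-16 - 75)/2 = -5/2*(-91) = 455/2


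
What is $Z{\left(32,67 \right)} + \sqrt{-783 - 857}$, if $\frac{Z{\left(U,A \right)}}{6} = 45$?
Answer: $270 + 2 i \sqrt{410} \approx 270.0 + 40.497 i$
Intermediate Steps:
$Z{\left(U,A \right)} = 270$ ($Z{\left(U,A \right)} = 6 \cdot 45 = 270$)
$Z{\left(32,67 \right)} + \sqrt{-783 - 857} = 270 + \sqrt{-783 - 857} = 270 + \sqrt{-1640} = 270 + 2 i \sqrt{410}$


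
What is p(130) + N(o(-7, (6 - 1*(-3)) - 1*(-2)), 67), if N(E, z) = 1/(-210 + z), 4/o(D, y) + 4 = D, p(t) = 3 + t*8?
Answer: 149148/143 ≈ 1043.0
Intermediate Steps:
p(t) = 3 + 8*t
o(D, y) = 4/(-4 + D)
p(130) + N(o(-7, (6 - 1*(-3)) - 1*(-2)), 67) = (3 + 8*130) + 1/(-210 + 67) = (3 + 1040) + 1/(-143) = 1043 - 1/143 = 149148/143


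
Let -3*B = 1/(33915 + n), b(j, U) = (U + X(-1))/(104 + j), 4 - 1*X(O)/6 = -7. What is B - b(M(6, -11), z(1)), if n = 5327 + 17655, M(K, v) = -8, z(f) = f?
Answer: -3812131/5462112 ≈ -0.69792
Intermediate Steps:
X(O) = 66 (X(O) = 24 - 6*(-7) = 24 + 42 = 66)
n = 22982
b(j, U) = (66 + U)/(104 + j) (b(j, U) = (U + 66)/(104 + j) = (66 + U)/(104 + j))
B = -1/170691 (B = -1/(3*(33915 + 22982)) = -1/3/56897 = -1/3*1/56897 = -1/170691 ≈ -5.8585e-6)
B - b(M(6, -11), z(1)) = -1/170691 - (66 + 1)/(104 - 8) = -1/170691 - 67/96 = -3812131/5462112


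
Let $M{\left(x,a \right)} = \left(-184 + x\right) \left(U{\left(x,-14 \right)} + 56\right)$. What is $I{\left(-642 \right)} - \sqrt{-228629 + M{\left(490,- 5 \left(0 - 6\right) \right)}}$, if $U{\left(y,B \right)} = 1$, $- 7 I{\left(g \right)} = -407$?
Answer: $\frac{407}{7} - i \sqrt{211187} \approx 58.143 - 459.55 i$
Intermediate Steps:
$I{\left(g \right)} = \frac{407}{7}$ ($I{\left(g \right)} = \left(- \frac{1}{7}\right) \left(-407\right) = \frac{407}{7}$)
$M{\left(x,a \right)} = -10488 + 57 x$ ($M{\left(x,a \right)} = \left(-184 + x\right) \left(1 + 56\right) = \left(-184 + x\right) 57 = -10488 + 57 x$)
$I{\left(-642 \right)} - \sqrt{-228629 + M{\left(490,- 5 \left(0 - 6\right) \right)}} = \frac{407}{7} - \sqrt{-228629 + \left(-10488 + 57 \cdot 490\right)} = \frac{407}{7} - \sqrt{-228629 + \left(-10488 + 27930\right)} = \frac{407}{7} - \sqrt{-228629 + 17442} = \frac{407}{7} - \sqrt{-211187} = \frac{407}{7} - i \sqrt{211187}$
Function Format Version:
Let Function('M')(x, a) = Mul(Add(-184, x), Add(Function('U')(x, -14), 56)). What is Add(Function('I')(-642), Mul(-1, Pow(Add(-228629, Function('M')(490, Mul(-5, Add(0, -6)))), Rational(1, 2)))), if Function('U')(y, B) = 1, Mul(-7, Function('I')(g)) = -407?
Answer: Add(Rational(407, 7), Mul(-1, I, Pow(211187, Rational(1, 2)))) ≈ Add(58.143, Mul(-459.55, I))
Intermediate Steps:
Function('I')(g) = Rational(407, 7) (Function('I')(g) = Mul(Rational(-1, 7), -407) = Rational(407, 7))
Function('M')(x, a) = Add(-10488, Mul(57, x)) (Function('M')(x, a) = Mul(Add(-184, x), Add(1, 56)) = Mul(Add(-184, x), 57) = Add(-10488, Mul(57, x)))
Add(Function('I')(-642), Mul(-1, Pow(Add(-228629, Function('M')(490, Mul(-5, Add(0, -6)))), Rational(1, 2)))) = Add(Rational(407, 7), Mul(-1, Pow(Add(-228629, Add(-10488, Mul(57, 490))), Rational(1, 2)))) = Add(Rational(407, 7), Mul(-1, Pow(Add(-228629, Add(-10488, 27930)), Rational(1, 2)))) = Add(Rational(407, 7), Mul(-1, Pow(Add(-228629, 17442), Rational(1, 2)))) = Add(Rational(407, 7), Mul(-1, Pow(-211187, Rational(1, 2)))) = Add(Rational(407, 7), Mul(-1, Mul(I, Pow(211187, Rational(1, 2))))) = Add(Rational(407, 7), Mul(-1, I, Pow(211187, Rational(1, 2))))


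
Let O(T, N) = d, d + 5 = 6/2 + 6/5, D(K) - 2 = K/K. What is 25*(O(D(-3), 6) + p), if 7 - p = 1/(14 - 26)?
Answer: 1885/12 ≈ 157.08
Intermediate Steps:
p = 85/12 (p = 7 - 1/(14 - 26) = 7 - 1/(-12) = 7 - 1*(-1/12) = 7 + 1/12 = 85/12 ≈ 7.0833)
D(K) = 3 (D(K) = 2 + K/K = 2 + 1 = 3)
d = -⅘ (d = -5 + (6/2 + 6/5) = -5 + (6*(½) + 6*(⅕)) = -5 + (3 + 6/5) = -5 + 21/5 = -⅘ ≈ -0.80000)
O(T, N) = -⅘
25*(O(D(-3), 6) + p) = 25*(-⅘ + 85/12) = 25*(377/60) = 1885/12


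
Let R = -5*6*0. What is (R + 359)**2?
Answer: 128881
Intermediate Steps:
R = 0 (R = -30*0 = 0)
(R + 359)**2 = (0 + 359)**2 = 359**2 = 128881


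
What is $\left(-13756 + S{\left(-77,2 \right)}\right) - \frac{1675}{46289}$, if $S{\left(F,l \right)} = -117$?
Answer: $- \frac{642168972}{46289} \approx -13873.0$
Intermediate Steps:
$\left(-13756 + S{\left(-77,2 \right)}\right) - \frac{1675}{46289} = \left(-13756 - 117\right) - \frac{1675}{46289} = -13873 - \frac{1675}{46289} = - \frac{642168972}{46289}$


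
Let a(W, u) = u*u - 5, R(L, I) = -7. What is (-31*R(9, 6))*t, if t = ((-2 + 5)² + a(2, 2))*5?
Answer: 8680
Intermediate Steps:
a(W, u) = -5 + u² (a(W, u) = u² - 5 = -5 + u²)
t = 40 (t = ((-2 + 5)² + (-5 + 2²))*5 = (3² + (-5 + 4))*5 = (9 - 1)*5 = 8*5 = 40)
(-31*R(9, 6))*t = -31*(-7)*40 = 217*40 = 8680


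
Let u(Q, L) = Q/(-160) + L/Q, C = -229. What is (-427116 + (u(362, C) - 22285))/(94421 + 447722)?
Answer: -6507368401/7850230640 ≈ -0.82894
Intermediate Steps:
u(Q, L) = -Q/160 + L/Q (u(Q, L) = Q*(-1/160) + L/Q = -Q/160 + L/Q)
(-427116 + (u(362, C) - 22285))/(94421 + 447722) = (-427116 + ((-1/160*362 - 229/362) - 22285))/(94421 + 447722) = (-427116 + ((-181/80 - 229*1/362) - 22285))/542143 = (-427116 + ((-181/80 - 229/362) - 22285))*(1/542143) = (-427116 + (-41921/14480 - 22285))*(1/542143) = (-427116 - 322728721/14480)*(1/542143) = -6507368401/14480*1/542143 = -6507368401/7850230640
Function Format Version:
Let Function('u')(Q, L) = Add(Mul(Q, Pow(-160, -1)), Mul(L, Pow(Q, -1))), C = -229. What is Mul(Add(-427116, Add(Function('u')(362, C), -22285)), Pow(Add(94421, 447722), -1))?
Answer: Rational(-6507368401, 7850230640) ≈ -0.82894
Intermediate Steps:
Function('u')(Q, L) = Add(Mul(Rational(-1, 160), Q), Mul(L, Pow(Q, -1))) (Function('u')(Q, L) = Add(Mul(Q, Rational(-1, 160)), Mul(L, Pow(Q, -1))) = Add(Mul(Rational(-1, 160), Q), Mul(L, Pow(Q, -1))))
Mul(Add(-427116, Add(Function('u')(362, C), -22285)), Pow(Add(94421, 447722), -1)) = Mul(Add(-427116, Add(Add(Mul(Rational(-1, 160), 362), Mul(-229, Pow(362, -1))), -22285)), Pow(Add(94421, 447722), -1)) = Mul(Add(-427116, Add(Add(Rational(-181, 80), Mul(-229, Rational(1, 362))), -22285)), Pow(542143, -1)) = Mul(Add(-427116, Add(Add(Rational(-181, 80), Rational(-229, 362)), -22285)), Rational(1, 542143)) = Mul(Add(-427116, Add(Rational(-41921, 14480), -22285)), Rational(1, 542143)) = Mul(Add(-427116, Rational(-322728721, 14480)), Rational(1, 542143)) = Mul(Rational(-6507368401, 14480), Rational(1, 542143)) = Rational(-6507368401, 7850230640)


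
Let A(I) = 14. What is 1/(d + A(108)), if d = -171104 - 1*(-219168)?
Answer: 1/48078 ≈ 2.0800e-5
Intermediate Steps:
d = 48064 (d = -171104 + 219168 = 48064)
1/(d + A(108)) = 1/(48064 + 14) = 1/48078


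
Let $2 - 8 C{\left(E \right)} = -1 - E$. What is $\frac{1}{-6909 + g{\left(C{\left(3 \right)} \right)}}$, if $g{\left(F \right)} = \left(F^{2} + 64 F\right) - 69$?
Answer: $- \frac{16}{110871} \approx -0.00014431$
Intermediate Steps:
$C{\left(E \right)} = \frac{3}{8} + \frac{E}{8}$ ($C{\left(E \right)} = \frac{1}{4} - \frac{-1 - E}{8} = \frac{1}{4} + \left(\frac{1}{8} + \frac{E}{8}\right) = \frac{3}{8} + \frac{E}{8}$)
$g{\left(F \right)} = -69 + F^{2} + 64 F$
$\frac{1}{-6909 + g{\left(C{\left(3 \right)} \right)}} = \frac{1}{-6909 + \left(-69 + \left(\frac{3}{8} + \frac{1}{8} \cdot 3\right)^{2} + 64 \left(\frac{3}{8} + \frac{1}{8} \cdot 3\right)\right)} = \frac{1}{-6909 + \left(-69 + \left(\frac{3}{8} + \frac{3}{8}\right)^{2} + 64 \left(\frac{3}{8} + \frac{3}{8}\right)\right)} = \frac{1}{-6909 + \left(-69 + \left(\frac{3}{4}\right)^{2} + 64 \cdot \frac{3}{4}\right)} = \frac{1}{-6909 + \left(-69 + \frac{9}{16} + 48\right)} = \frac{1}{-6909 - \frac{327}{16}} = \frac{1}{- \frac{110871}{16}} = - \frac{16}{110871}$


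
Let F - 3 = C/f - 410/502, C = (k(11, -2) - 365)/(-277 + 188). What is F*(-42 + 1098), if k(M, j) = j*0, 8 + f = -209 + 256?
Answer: 701790496/290407 ≈ 2416.6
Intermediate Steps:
f = 39 (f = -8 + (-209 + 256) = -8 + 47 = 39)
k(M, j) = 0
C = 365/89 (C = (0 - 365)/(-277 + 188) = -365/(-89) = -365*(-1/89) = 365/89 ≈ 4.1011)
F = 1993723/871221 (F = 3 + ((365/89)/39 - 410/502) = 3 + ((365/89)*(1/39) - 410*1/502) = 3 + (365/3471 - 205/251) = 3 - 619940/871221 = 1993723/871221 ≈ 2.2884)
F*(-42 + 1098) = 1993723*(-42 + 1098)/871221 = (1993723/871221)*1056 = 701790496/290407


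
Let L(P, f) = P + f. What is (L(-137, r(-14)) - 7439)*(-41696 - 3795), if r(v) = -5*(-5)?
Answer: 343502541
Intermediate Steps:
r(v) = 25
(L(-137, r(-14)) - 7439)*(-41696 - 3795) = ((-137 + 25) - 7439)*(-41696 - 3795) = (-112 - 7439)*(-45491) = -7551*(-45491) = 343502541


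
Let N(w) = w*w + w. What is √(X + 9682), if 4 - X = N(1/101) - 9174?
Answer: 7*√3926342/101 ≈ 137.33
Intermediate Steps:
N(w) = w + w² (N(w) = w² + w = w + w²)
X = 93624676/10201 (X = 4 - ((1 + 1/101)/101 - 9174) = 4 - ((1/101)*(102/101) - 9174) = 4 - (102/10201 - 9174) = 4 - 1*(-93583872/10201) = 4 + 93583872/10201 = 93624676/10201 ≈ 9178.0)
√(X + 9682) = √(93624676/10201 + 9682) = √(192390758/10201) = 7*√3926342/101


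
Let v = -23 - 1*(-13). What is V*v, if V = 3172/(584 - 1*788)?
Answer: 7930/51 ≈ 155.49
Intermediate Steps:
V = -793/51 (V = 3172/(584 - 788) = 3172/(-204) = 3172*(-1/204) = -793/51 ≈ -15.549)
v = -10 (v = -23 + 13 = -10)
V*v = -793/51*(-10) = 7930/51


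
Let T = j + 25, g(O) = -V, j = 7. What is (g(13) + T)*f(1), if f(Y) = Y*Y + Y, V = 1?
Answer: 62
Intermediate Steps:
g(O) = -1 (g(O) = -1*1 = -1)
T = 32 (T = 7 + 25 = 32)
f(Y) = Y + Y² (f(Y) = Y² + Y = Y + Y²)
(g(13) + T)*f(1) = (-1 + 32)*(1*(1 + 1)) = 31*(1*2) = 31*2 = 62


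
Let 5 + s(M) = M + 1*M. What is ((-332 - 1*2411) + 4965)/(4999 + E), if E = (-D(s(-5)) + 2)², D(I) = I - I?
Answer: 2222/5003 ≈ 0.44413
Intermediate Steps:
s(M) = -5 + 2*M (s(M) = -5 + (M + 1*M) = -5 + (M + M) = -5 + 2*M)
D(I) = 0
E = 4 (E = (-1*0 + 2)² = (0 + 2)² = 2² = 4)
((-332 - 1*2411) + 4965)/(4999 + E) = ((-332 - 1*2411) + 4965)/(4999 + 4) = ((-332 - 2411) + 4965)/5003 = (-2743 + 4965)*(1/5003) = 2222*(1/5003) = 2222/5003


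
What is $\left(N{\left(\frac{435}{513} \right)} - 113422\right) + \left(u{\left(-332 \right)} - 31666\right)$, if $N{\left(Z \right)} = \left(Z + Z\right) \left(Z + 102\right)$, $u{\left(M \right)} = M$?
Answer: $- \frac{4247125990}{29241} \approx -1.4525 \cdot 10^{5}$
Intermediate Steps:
$N{\left(Z \right)} = 2 Z \left(102 + Z\right)$
$\left(N{\left(\frac{435}{513} \right)} - 113422\right) + \left(u{\left(-332 \right)} - 31666\right) = \left(2 \cdot \frac{435}{513} \left(102 + \frac{435}{513}\right) - 113422\right) - 31998 = \left(2 \cdot 435 \cdot \frac{1}{513} \left(102 + 435 \cdot \frac{1}{513}\right) - 113422\right) - 31998 = \left(2 \cdot \frac{145}{171} \left(102 + \frac{145}{171}\right) - 113422\right) - 31998 = \left(2 \cdot \frac{145}{171} \cdot \frac{17587}{171} - 113422\right) - 31998 = \left(\frac{5100230}{29241} - 113422\right) - 31998 = - \frac{3311472472}{29241} - 31998 = - \frac{4247125990}{29241}$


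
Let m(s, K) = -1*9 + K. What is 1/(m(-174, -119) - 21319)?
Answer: -1/21447 ≈ -4.6627e-5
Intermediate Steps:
m(s, K) = -9 + K
1/(m(-174, -119) - 21319) = 1/((-9 - 119) - 21319) = 1/(-128 - 21319) = 1/(-21447) = -1/21447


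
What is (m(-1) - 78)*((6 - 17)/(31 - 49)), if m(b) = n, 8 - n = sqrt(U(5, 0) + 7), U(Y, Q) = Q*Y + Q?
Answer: -385/9 - 11*sqrt(7)/18 ≈ -44.395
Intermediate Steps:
U(Y, Q) = Q + Q*Y
n = 8 - sqrt(7) (n = 8 - sqrt(0*(1 + 5) + 7) = 8 - sqrt(0*6 + 7) = 8 - sqrt(0 + 7) = 8 - sqrt(7) ≈ 5.3542)
m(b) = 8 - sqrt(7)
(m(-1) - 78)*((6 - 17)/(31 - 49)) = ((8 - sqrt(7)) - 78)*((6 - 17)/(31 - 49)) = (-70 - sqrt(7))*(-11/(-18)) = (-70 - sqrt(7))*(-11*(-1/18)) = (-70 - sqrt(7))*(11/18) = -385/9 - 11*sqrt(7)/18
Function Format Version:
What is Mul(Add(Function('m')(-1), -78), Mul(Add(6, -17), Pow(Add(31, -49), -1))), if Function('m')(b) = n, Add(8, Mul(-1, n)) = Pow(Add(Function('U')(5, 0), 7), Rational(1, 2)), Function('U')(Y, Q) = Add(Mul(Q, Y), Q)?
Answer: Add(Rational(-385, 9), Mul(Rational(-11, 18), Pow(7, Rational(1, 2)))) ≈ -44.395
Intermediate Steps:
Function('U')(Y, Q) = Add(Q, Mul(Q, Y))
n = Add(8, Mul(-1, Pow(7, Rational(1, 2)))) (n = Add(8, Mul(-1, Pow(Add(Mul(0, Add(1, 5)), 7), Rational(1, 2)))) = Add(8, Mul(-1, Pow(Add(Mul(0, 6), 7), Rational(1, 2)))) = Add(8, Mul(-1, Pow(Add(0, 7), Rational(1, 2)))) = Add(8, Mul(-1, Pow(7, Rational(1, 2)))) ≈ 5.3542)
Function('m')(b) = Add(8, Mul(-1, Pow(7, Rational(1, 2))))
Mul(Add(Function('m')(-1), -78), Mul(Add(6, -17), Pow(Add(31, -49), -1))) = Mul(Add(Add(8, Mul(-1, Pow(7, Rational(1, 2)))), -78), Mul(Add(6, -17), Pow(Add(31, -49), -1))) = Mul(Add(-70, Mul(-1, Pow(7, Rational(1, 2)))), Mul(-11, Pow(-18, -1))) = Mul(Add(-70, Mul(-1, Pow(7, Rational(1, 2)))), Mul(-11, Rational(-1, 18))) = Mul(Add(-70, Mul(-1, Pow(7, Rational(1, 2)))), Rational(11, 18)) = Add(Rational(-385, 9), Mul(Rational(-11, 18), Pow(7, Rational(1, 2))))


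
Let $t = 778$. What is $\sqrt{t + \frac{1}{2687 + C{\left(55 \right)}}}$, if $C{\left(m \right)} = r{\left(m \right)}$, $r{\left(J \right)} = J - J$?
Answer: $\frac{7 \sqrt{114635481}}{2687} \approx 27.893$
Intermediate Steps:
$r{\left(J \right)} = 0$
$C{\left(m \right)} = 0$
$\sqrt{t + \frac{1}{2687 + C{\left(55 \right)}}} = \sqrt{778 + \frac{1}{2687 + 0}} = \sqrt{778 + \frac{1}{2687}} = \sqrt{\frac{2090487}{2687}} = \frac{7 \sqrt{114635481}}{2687}$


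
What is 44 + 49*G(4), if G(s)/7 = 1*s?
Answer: 1416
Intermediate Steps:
G(s) = 7*s (G(s) = 7*(1*s) = 7*s)
44 + 49*G(4) = 44 + 49*(7*4) = 44 + 49*28 = 44 + 1372 = 1416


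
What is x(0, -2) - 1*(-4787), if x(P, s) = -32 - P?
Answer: 4755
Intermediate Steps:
x(0, -2) - 1*(-4787) = (-32 - 1*0) - 1*(-4787) = (-32 + 0) + 4787 = -32 + 4787 = 4755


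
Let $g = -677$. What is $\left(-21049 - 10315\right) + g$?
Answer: $-32041$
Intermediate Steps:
$\left(-21049 - 10315\right) + g = \left(-21049 - 10315\right) - 677 = -31364 - 677 = -32041$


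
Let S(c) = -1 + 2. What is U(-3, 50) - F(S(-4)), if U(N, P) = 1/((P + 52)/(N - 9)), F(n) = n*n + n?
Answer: -36/17 ≈ -2.1176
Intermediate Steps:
S(c) = 1
F(n) = n + n² (F(n) = n² + n = n + n²)
U(N, P) = (-9 + N)/(52 + P) (U(N, P) = 1/((52 + P)/(-9 + N)) = (-9 + N)/(52 + P))
U(-3, 50) - F(S(-4)) = (-9 - 3)/(52 + 50) - (1 + 1) = -12/102 - 2 = (1/102)*(-12) - 1*2 = -2/17 - 2 = -36/17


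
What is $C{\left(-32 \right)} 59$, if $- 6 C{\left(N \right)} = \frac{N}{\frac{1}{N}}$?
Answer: $- \frac{30208}{3} \approx -10069.0$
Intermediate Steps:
$C{\left(N \right)} = - \frac{N^{2}}{6}$ ($C{\left(N \right)} = - \frac{N \frac{1}{\frac{1}{N}}}{6} = - \frac{N N}{6} = - \frac{N^{2}}{6}$)
$C{\left(-32 \right)} 59 = - \frac{\left(-32\right)^{2}}{6} \cdot 59 = \left(- \frac{1}{6}\right) 1024 \cdot 59 = \left(- \frac{512}{3}\right) 59 = - \frac{30208}{3}$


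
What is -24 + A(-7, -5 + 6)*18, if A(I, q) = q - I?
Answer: 120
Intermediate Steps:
-24 + A(-7, -5 + 6)*18 = -24 + ((-5 + 6) - 1*(-7))*18 = -24 + (1 + 7)*18 = -24 + 8*18 = -24 + 144 = 120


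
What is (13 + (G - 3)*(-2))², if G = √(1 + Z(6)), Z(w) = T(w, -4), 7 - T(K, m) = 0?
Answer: 393 - 152*√2 ≈ 178.04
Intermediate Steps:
T(K, m) = 7 (T(K, m) = 7 - 1*0 = 7 + 0 = 7)
Z(w) = 7
G = 2*√2 (G = √(1 + 7) = √8 = 2*√2 ≈ 2.8284)
(13 + (G - 3)*(-2))² = (13 + (2*√2 - 3)*(-2))² = (13 + (-3 + 2*√2)*(-2))² = (13 + (6 - 4*√2))² = (19 - 4*√2)²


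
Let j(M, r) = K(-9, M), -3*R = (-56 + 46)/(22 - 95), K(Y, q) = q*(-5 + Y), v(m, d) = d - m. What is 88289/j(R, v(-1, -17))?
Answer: 19335291/140 ≈ 1.3811e+5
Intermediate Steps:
R = -10/219 (R = -(-56 + 46)/(3*(22 - 95)) = -(-10)/(3*(-73)) = -(-10)*(-1)/(3*73) = -⅓*10/73 = -10/219 ≈ -0.045662)
j(M, r) = -14*M (j(M, r) = M*(-5 - 9) = M*(-14) = -14*M)
88289/j(R, v(-1, -17)) = 88289/((-14*(-10/219))) = 88289/(140/219) = 88289*(219/140) = 19335291/140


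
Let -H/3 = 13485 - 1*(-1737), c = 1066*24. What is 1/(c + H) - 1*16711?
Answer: -335590303/20082 ≈ -16711.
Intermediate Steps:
c = 25584
H = -45666 (H = -3*(13485 - 1*(-1737)) = -3*(13485 + 1737) = -3*15222 = -45666)
1/(c + H) - 1*16711 = 1/(25584 - 45666) - 1*16711 = 1/(-20082) - 16711 = -1/20082 - 16711 = -335590303/20082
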